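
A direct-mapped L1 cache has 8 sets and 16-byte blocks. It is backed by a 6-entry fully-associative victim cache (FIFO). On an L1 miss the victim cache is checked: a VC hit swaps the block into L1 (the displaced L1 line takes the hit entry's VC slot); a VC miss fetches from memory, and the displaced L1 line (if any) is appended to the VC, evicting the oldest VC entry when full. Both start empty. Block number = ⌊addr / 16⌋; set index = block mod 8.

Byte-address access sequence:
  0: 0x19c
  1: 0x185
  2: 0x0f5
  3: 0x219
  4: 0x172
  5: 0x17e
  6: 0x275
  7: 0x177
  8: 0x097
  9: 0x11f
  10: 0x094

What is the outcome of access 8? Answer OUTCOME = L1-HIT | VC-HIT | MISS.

OUTCOME = MISS

  [0] addr=0x19c blk=25 s=1: MISS | VC []
  [1] addr=0x185 blk=24 s=0: MISS | VC []
  [2] addr=0xf5 blk=15 s=7: MISS | VC []
  [3] addr=0x219 blk=33 s=1: MISS | VC [25]
  [4] addr=0x172 blk=23 s=7: MISS | VC [25, 15]
  [5] addr=0x17e blk=23 s=7: L1-HIT | VC [25, 15]
  [6] addr=0x275 blk=39 s=7: MISS | VC [25, 15, 23]
  [7] addr=0x177 blk=23 s=7: VC-HIT | VC [25, 15, 39]
  [8] addr=0x97 blk=9 s=1: MISS | VC [25, 15, 39, 33]
  [9] addr=0x11f blk=17 s=1: MISS | VC [25, 15, 39, 33, 9]
  [10] addr=0x94 blk=9 s=1: VC-HIT | VC [25, 15, 39, 33, 17]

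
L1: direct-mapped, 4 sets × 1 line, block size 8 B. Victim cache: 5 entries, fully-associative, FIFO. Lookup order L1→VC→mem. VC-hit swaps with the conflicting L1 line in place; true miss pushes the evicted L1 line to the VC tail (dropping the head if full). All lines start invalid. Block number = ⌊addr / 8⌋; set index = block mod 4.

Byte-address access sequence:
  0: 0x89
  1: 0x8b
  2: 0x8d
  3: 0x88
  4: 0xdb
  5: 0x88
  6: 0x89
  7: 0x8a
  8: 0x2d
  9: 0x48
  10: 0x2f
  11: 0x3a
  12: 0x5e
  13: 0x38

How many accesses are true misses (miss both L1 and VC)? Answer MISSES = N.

  [0] addr=0x89 blk=17 s=1: MISS | VC []
  [1] addr=0x8b blk=17 s=1: L1-HIT | VC []
  [2] addr=0x8d blk=17 s=1: L1-HIT | VC []
  [3] addr=0x88 blk=17 s=1: L1-HIT | VC []
  [4] addr=0xdb blk=27 s=3: MISS | VC []
  [5] addr=0x88 blk=17 s=1: L1-HIT | VC []
  [6] addr=0x89 blk=17 s=1: L1-HIT | VC []
  [7] addr=0x8a blk=17 s=1: L1-HIT | VC []
  [8] addr=0x2d blk=5 s=1: MISS | VC [17]
  [9] addr=0x48 blk=9 s=1: MISS | VC [17, 5]
  [10] addr=0x2f blk=5 s=1: VC-HIT | VC [17, 9]
  [11] addr=0x3a blk=7 s=3: MISS | VC [17, 9, 27]
  [12] addr=0x5e blk=11 s=3: MISS | VC [17, 9, 27, 7]
  [13] addr=0x38 blk=7 s=3: VC-HIT | VC [17, 9, 27, 11]

MISSES = 6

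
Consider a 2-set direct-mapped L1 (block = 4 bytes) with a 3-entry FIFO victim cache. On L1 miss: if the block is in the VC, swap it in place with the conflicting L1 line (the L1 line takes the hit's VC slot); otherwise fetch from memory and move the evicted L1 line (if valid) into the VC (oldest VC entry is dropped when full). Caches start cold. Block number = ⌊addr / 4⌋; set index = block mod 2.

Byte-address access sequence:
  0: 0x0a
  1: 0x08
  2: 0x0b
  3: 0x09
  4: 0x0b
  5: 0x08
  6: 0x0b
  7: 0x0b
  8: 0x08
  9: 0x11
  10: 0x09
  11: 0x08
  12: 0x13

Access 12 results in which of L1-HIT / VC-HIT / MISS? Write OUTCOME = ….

#0 0xa→b2/s0 MISS; vc=[]
#1 0x8→b2/s0 L1-HIT; vc=[]
#2 0xb→b2/s0 L1-HIT; vc=[]
#3 0x9→b2/s0 L1-HIT; vc=[]
#4 0xb→b2/s0 L1-HIT; vc=[]
#5 0x8→b2/s0 L1-HIT; vc=[]
#6 0xb→b2/s0 L1-HIT; vc=[]
#7 0xb→b2/s0 L1-HIT; vc=[]
#8 0x8→b2/s0 L1-HIT; vc=[]
#9 0x11→b4/s0 MISS; vc=[2]
#10 0x9→b2/s0 VC-HIT; vc=[4]
#11 0x8→b2/s0 L1-HIT; vc=[4]
#12 0x13→b4/s0 VC-HIT; vc=[2]

OUTCOME = VC-HIT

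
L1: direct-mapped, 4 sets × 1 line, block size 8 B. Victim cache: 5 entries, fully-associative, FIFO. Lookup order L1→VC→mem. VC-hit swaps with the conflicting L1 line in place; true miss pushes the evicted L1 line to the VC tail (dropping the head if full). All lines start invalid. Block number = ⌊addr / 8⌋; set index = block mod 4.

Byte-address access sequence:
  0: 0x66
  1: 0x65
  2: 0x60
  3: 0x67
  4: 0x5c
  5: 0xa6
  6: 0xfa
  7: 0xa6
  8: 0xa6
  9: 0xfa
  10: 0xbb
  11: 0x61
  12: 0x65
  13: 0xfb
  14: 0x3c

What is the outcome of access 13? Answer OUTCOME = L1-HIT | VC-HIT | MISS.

OUTCOME = VC-HIT

  [0] addr=0x66 blk=12 s=0: MISS | VC []
  [1] addr=0x65 blk=12 s=0: L1-HIT | VC []
  [2] addr=0x60 blk=12 s=0: L1-HIT | VC []
  [3] addr=0x67 blk=12 s=0: L1-HIT | VC []
  [4] addr=0x5c blk=11 s=3: MISS | VC []
  [5] addr=0xa6 blk=20 s=0: MISS | VC [12]
  [6] addr=0xfa blk=31 s=3: MISS | VC [12, 11]
  [7] addr=0xa6 blk=20 s=0: L1-HIT | VC [12, 11]
  [8] addr=0xa6 blk=20 s=0: L1-HIT | VC [12, 11]
  [9] addr=0xfa blk=31 s=3: L1-HIT | VC [12, 11]
  [10] addr=0xbb blk=23 s=3: MISS | VC [12, 11, 31]
  [11] addr=0x61 blk=12 s=0: VC-HIT | VC [20, 11, 31]
  [12] addr=0x65 blk=12 s=0: L1-HIT | VC [20, 11, 31]
  [13] addr=0xfb blk=31 s=3: VC-HIT | VC [20, 11, 23]
  [14] addr=0x3c blk=7 s=3: MISS | VC [20, 11, 23, 31]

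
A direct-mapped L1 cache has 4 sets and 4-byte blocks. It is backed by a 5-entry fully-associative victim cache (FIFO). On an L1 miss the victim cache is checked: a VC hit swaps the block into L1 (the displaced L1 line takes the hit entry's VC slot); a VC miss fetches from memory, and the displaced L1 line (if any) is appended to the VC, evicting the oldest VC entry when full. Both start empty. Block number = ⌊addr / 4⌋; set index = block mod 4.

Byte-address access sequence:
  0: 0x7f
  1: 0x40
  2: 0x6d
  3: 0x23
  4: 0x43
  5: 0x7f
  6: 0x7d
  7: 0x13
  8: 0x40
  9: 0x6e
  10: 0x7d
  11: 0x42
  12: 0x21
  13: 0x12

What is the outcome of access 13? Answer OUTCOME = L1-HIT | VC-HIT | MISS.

OUTCOME = VC-HIT

#0 0x7f→b31/s3 MISS; vc=[]
#1 0x40→b16/s0 MISS; vc=[]
#2 0x6d→b27/s3 MISS; vc=[31]
#3 0x23→b8/s0 MISS; vc=[31,16]
#4 0x43→b16/s0 VC-HIT; vc=[31,8]
#5 0x7f→b31/s3 VC-HIT; vc=[27,8]
#6 0x7d→b31/s3 L1-HIT; vc=[27,8]
#7 0x13→b4/s0 MISS; vc=[27,8,16]
#8 0x40→b16/s0 VC-HIT; vc=[27,8,4]
#9 0x6e→b27/s3 VC-HIT; vc=[31,8,4]
#10 0x7d→b31/s3 VC-HIT; vc=[27,8,4]
#11 0x42→b16/s0 L1-HIT; vc=[27,8,4]
#12 0x21→b8/s0 VC-HIT; vc=[27,16,4]
#13 0x12→b4/s0 VC-HIT; vc=[27,16,8]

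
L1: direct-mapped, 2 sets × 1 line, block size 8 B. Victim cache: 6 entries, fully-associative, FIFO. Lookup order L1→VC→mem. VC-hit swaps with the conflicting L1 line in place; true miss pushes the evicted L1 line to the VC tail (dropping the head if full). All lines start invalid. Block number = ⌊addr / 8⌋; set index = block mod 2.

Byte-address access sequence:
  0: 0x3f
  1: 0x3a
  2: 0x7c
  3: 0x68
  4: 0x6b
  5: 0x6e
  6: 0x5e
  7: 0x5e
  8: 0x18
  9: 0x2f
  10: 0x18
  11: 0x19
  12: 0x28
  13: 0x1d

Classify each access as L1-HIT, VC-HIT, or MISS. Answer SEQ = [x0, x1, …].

  [0] addr=0x3f blk=7 s=1: MISS | VC []
  [1] addr=0x3a blk=7 s=1: L1-HIT | VC []
  [2] addr=0x7c blk=15 s=1: MISS | VC [7]
  [3] addr=0x68 blk=13 s=1: MISS | VC [7, 15]
  [4] addr=0x6b blk=13 s=1: L1-HIT | VC [7, 15]
  [5] addr=0x6e blk=13 s=1: L1-HIT | VC [7, 15]
  [6] addr=0x5e blk=11 s=1: MISS | VC [7, 15, 13]
  [7] addr=0x5e blk=11 s=1: L1-HIT | VC [7, 15, 13]
  [8] addr=0x18 blk=3 s=1: MISS | VC [7, 15, 13, 11]
  [9] addr=0x2f blk=5 s=1: MISS | VC [7, 15, 13, 11, 3]
  [10] addr=0x18 blk=3 s=1: VC-HIT | VC [7, 15, 13, 11, 5]
  [11] addr=0x19 blk=3 s=1: L1-HIT | VC [7, 15, 13, 11, 5]
  [12] addr=0x28 blk=5 s=1: VC-HIT | VC [7, 15, 13, 11, 3]
  [13] addr=0x1d blk=3 s=1: VC-HIT | VC [7, 15, 13, 11, 5]

SEQ = [MISS, L1-HIT, MISS, MISS, L1-HIT, L1-HIT, MISS, L1-HIT, MISS, MISS, VC-HIT, L1-HIT, VC-HIT, VC-HIT]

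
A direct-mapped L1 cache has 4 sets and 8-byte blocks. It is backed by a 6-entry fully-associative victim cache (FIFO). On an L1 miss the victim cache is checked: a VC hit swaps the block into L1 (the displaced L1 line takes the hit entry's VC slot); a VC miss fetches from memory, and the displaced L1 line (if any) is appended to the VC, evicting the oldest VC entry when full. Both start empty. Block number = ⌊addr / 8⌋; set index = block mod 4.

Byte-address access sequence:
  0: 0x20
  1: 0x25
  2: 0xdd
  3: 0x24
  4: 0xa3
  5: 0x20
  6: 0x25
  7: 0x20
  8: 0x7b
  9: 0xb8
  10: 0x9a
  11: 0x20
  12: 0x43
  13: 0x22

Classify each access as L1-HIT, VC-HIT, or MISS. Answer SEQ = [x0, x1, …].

SEQ = [MISS, L1-HIT, MISS, L1-HIT, MISS, VC-HIT, L1-HIT, L1-HIT, MISS, MISS, MISS, L1-HIT, MISS, VC-HIT]

#0 0x20→b4/s0 MISS; vc=[]
#1 0x25→b4/s0 L1-HIT; vc=[]
#2 0xdd→b27/s3 MISS; vc=[]
#3 0x24→b4/s0 L1-HIT; vc=[]
#4 0xa3→b20/s0 MISS; vc=[4]
#5 0x20→b4/s0 VC-HIT; vc=[20]
#6 0x25→b4/s0 L1-HIT; vc=[20]
#7 0x20→b4/s0 L1-HIT; vc=[20]
#8 0x7b→b15/s3 MISS; vc=[20,27]
#9 0xb8→b23/s3 MISS; vc=[20,27,15]
#10 0x9a→b19/s3 MISS; vc=[20,27,15,23]
#11 0x20→b4/s0 L1-HIT; vc=[20,27,15,23]
#12 0x43→b8/s0 MISS; vc=[20,27,15,23,4]
#13 0x22→b4/s0 VC-HIT; vc=[20,27,15,23,8]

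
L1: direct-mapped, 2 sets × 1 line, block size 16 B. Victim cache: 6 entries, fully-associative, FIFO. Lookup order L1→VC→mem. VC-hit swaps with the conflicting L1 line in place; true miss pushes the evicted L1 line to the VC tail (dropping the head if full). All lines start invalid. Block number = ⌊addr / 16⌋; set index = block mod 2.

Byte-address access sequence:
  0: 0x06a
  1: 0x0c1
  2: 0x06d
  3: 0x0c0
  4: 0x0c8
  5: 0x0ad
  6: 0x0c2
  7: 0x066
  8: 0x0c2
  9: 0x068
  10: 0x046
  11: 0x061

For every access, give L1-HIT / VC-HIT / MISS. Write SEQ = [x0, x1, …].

SEQ = [MISS, MISS, VC-HIT, VC-HIT, L1-HIT, MISS, VC-HIT, VC-HIT, VC-HIT, VC-HIT, MISS, VC-HIT]

#0 0x6a→b6/s0 MISS; vc=[]
#1 0xc1→b12/s0 MISS; vc=[6]
#2 0x6d→b6/s0 VC-HIT; vc=[12]
#3 0xc0→b12/s0 VC-HIT; vc=[6]
#4 0xc8→b12/s0 L1-HIT; vc=[6]
#5 0xad→b10/s0 MISS; vc=[6,12]
#6 0xc2→b12/s0 VC-HIT; vc=[6,10]
#7 0x66→b6/s0 VC-HIT; vc=[12,10]
#8 0xc2→b12/s0 VC-HIT; vc=[6,10]
#9 0x68→b6/s0 VC-HIT; vc=[12,10]
#10 0x46→b4/s0 MISS; vc=[12,10,6]
#11 0x61→b6/s0 VC-HIT; vc=[12,10,4]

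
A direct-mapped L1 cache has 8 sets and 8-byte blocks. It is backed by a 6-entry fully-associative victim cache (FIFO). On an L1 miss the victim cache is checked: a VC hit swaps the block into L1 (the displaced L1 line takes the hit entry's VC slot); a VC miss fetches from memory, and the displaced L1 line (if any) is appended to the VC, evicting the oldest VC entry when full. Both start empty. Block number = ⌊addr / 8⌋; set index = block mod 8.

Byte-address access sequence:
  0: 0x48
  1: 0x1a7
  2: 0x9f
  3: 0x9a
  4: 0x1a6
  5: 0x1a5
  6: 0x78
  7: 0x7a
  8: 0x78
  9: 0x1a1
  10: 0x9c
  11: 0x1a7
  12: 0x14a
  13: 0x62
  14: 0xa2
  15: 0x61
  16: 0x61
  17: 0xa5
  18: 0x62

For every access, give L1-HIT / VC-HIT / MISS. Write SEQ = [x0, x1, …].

  [0] addr=0x48 blk=9 s=1: MISS | VC []
  [1] addr=0x1a7 blk=52 s=4: MISS | VC []
  [2] addr=0x9f blk=19 s=3: MISS | VC []
  [3] addr=0x9a blk=19 s=3: L1-HIT | VC []
  [4] addr=0x1a6 blk=52 s=4: L1-HIT | VC []
  [5] addr=0x1a5 blk=52 s=4: L1-HIT | VC []
  [6] addr=0x78 blk=15 s=7: MISS | VC []
  [7] addr=0x7a blk=15 s=7: L1-HIT | VC []
  [8] addr=0x78 blk=15 s=7: L1-HIT | VC []
  [9] addr=0x1a1 blk=52 s=4: L1-HIT | VC []
  [10] addr=0x9c blk=19 s=3: L1-HIT | VC []
  [11] addr=0x1a7 blk=52 s=4: L1-HIT | VC []
  [12] addr=0x14a blk=41 s=1: MISS | VC [9]
  [13] addr=0x62 blk=12 s=4: MISS | VC [9, 52]
  [14] addr=0xa2 blk=20 s=4: MISS | VC [9, 52, 12]
  [15] addr=0x61 blk=12 s=4: VC-HIT | VC [9, 52, 20]
  [16] addr=0x61 blk=12 s=4: L1-HIT | VC [9, 52, 20]
  [17] addr=0xa5 blk=20 s=4: VC-HIT | VC [9, 52, 12]
  [18] addr=0x62 blk=12 s=4: VC-HIT | VC [9, 52, 20]

SEQ = [MISS, MISS, MISS, L1-HIT, L1-HIT, L1-HIT, MISS, L1-HIT, L1-HIT, L1-HIT, L1-HIT, L1-HIT, MISS, MISS, MISS, VC-HIT, L1-HIT, VC-HIT, VC-HIT]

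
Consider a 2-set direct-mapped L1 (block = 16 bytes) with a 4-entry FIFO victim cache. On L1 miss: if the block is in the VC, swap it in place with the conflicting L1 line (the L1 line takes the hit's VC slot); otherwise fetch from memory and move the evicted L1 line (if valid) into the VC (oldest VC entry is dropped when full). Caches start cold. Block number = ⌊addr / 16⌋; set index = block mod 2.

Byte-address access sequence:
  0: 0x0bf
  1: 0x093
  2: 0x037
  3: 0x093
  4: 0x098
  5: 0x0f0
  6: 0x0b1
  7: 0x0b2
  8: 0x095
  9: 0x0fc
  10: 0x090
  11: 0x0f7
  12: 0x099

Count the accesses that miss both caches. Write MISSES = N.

MISSES = 4

#0 0xbf→b11/s1 MISS; vc=[]
#1 0x93→b9/s1 MISS; vc=[11]
#2 0x37→b3/s1 MISS; vc=[11,9]
#3 0x93→b9/s1 VC-HIT; vc=[11,3]
#4 0x98→b9/s1 L1-HIT; vc=[11,3]
#5 0xf0→b15/s1 MISS; vc=[11,3,9]
#6 0xb1→b11/s1 VC-HIT; vc=[15,3,9]
#7 0xb2→b11/s1 L1-HIT; vc=[15,3,9]
#8 0x95→b9/s1 VC-HIT; vc=[15,3,11]
#9 0xfc→b15/s1 VC-HIT; vc=[9,3,11]
#10 0x90→b9/s1 VC-HIT; vc=[15,3,11]
#11 0xf7→b15/s1 VC-HIT; vc=[9,3,11]
#12 0x99→b9/s1 VC-HIT; vc=[15,3,11]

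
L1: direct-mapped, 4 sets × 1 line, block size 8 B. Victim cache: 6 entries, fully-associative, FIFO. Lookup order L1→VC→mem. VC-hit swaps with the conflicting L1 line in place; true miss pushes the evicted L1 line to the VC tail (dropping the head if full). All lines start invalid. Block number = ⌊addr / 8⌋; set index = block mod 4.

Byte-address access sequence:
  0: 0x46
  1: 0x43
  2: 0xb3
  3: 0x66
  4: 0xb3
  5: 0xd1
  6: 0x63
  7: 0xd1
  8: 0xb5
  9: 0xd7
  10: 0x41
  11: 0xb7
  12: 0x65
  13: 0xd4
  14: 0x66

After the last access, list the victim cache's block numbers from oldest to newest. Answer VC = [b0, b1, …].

  [0] addr=0x46 blk=8 s=0: MISS | VC []
  [1] addr=0x43 blk=8 s=0: L1-HIT | VC []
  [2] addr=0xb3 blk=22 s=2: MISS | VC []
  [3] addr=0x66 blk=12 s=0: MISS | VC [8]
  [4] addr=0xb3 blk=22 s=2: L1-HIT | VC [8]
  [5] addr=0xd1 blk=26 s=2: MISS | VC [8, 22]
  [6] addr=0x63 blk=12 s=0: L1-HIT | VC [8, 22]
  [7] addr=0xd1 blk=26 s=2: L1-HIT | VC [8, 22]
  [8] addr=0xb5 blk=22 s=2: VC-HIT | VC [8, 26]
  [9] addr=0xd7 blk=26 s=2: VC-HIT | VC [8, 22]
  [10] addr=0x41 blk=8 s=0: VC-HIT | VC [12, 22]
  [11] addr=0xb7 blk=22 s=2: VC-HIT | VC [12, 26]
  [12] addr=0x65 blk=12 s=0: VC-HIT | VC [8, 26]
  [13] addr=0xd4 blk=26 s=2: VC-HIT | VC [8, 22]
  [14] addr=0x66 blk=12 s=0: L1-HIT | VC [8, 22]

VC = [8, 22]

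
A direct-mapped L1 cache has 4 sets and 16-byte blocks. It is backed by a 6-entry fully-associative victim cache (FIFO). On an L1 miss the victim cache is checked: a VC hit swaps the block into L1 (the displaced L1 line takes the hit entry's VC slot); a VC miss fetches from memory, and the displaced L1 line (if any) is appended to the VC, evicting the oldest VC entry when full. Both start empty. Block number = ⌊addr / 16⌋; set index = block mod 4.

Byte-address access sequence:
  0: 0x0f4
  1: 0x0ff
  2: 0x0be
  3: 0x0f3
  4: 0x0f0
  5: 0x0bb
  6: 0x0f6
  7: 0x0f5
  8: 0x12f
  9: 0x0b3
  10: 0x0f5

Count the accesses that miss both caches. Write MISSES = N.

MISSES = 3

  [0] addr=0xf4 blk=15 s=3: MISS | VC []
  [1] addr=0xff blk=15 s=3: L1-HIT | VC []
  [2] addr=0xbe blk=11 s=3: MISS | VC [15]
  [3] addr=0xf3 blk=15 s=3: VC-HIT | VC [11]
  [4] addr=0xf0 blk=15 s=3: L1-HIT | VC [11]
  [5] addr=0xbb blk=11 s=3: VC-HIT | VC [15]
  [6] addr=0xf6 blk=15 s=3: VC-HIT | VC [11]
  [7] addr=0xf5 blk=15 s=3: L1-HIT | VC [11]
  [8] addr=0x12f blk=18 s=2: MISS | VC [11]
  [9] addr=0xb3 blk=11 s=3: VC-HIT | VC [15]
  [10] addr=0xf5 blk=15 s=3: VC-HIT | VC [11]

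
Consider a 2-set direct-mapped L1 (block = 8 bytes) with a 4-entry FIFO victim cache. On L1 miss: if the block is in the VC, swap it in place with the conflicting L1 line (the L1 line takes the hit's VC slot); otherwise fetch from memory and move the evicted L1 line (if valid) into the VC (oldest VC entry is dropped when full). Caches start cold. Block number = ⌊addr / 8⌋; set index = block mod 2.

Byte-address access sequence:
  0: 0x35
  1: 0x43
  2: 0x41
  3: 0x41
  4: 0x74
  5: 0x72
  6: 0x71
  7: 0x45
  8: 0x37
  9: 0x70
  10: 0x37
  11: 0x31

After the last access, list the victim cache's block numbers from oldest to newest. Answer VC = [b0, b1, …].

#0 0x35→b6/s0 MISS; vc=[]
#1 0x43→b8/s0 MISS; vc=[6]
#2 0x41→b8/s0 L1-HIT; vc=[6]
#3 0x41→b8/s0 L1-HIT; vc=[6]
#4 0x74→b14/s0 MISS; vc=[6,8]
#5 0x72→b14/s0 L1-HIT; vc=[6,8]
#6 0x71→b14/s0 L1-HIT; vc=[6,8]
#7 0x45→b8/s0 VC-HIT; vc=[6,14]
#8 0x37→b6/s0 VC-HIT; vc=[8,14]
#9 0x70→b14/s0 VC-HIT; vc=[8,6]
#10 0x37→b6/s0 VC-HIT; vc=[8,14]
#11 0x31→b6/s0 L1-HIT; vc=[8,14]

VC = [8, 14]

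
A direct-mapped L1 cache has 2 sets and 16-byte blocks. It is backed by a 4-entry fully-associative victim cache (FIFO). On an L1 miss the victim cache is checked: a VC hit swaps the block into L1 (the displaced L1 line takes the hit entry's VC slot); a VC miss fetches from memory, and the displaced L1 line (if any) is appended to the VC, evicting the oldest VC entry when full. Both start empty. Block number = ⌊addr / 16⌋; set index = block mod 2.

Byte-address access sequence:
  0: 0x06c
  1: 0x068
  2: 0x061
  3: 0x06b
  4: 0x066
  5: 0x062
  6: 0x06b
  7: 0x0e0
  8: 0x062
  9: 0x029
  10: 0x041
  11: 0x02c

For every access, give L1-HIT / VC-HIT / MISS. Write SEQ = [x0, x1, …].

SEQ = [MISS, L1-HIT, L1-HIT, L1-HIT, L1-HIT, L1-HIT, L1-HIT, MISS, VC-HIT, MISS, MISS, VC-HIT]

  [0] addr=0x6c blk=6 s=0: MISS | VC []
  [1] addr=0x68 blk=6 s=0: L1-HIT | VC []
  [2] addr=0x61 blk=6 s=0: L1-HIT | VC []
  [3] addr=0x6b blk=6 s=0: L1-HIT | VC []
  [4] addr=0x66 blk=6 s=0: L1-HIT | VC []
  [5] addr=0x62 blk=6 s=0: L1-HIT | VC []
  [6] addr=0x6b blk=6 s=0: L1-HIT | VC []
  [7] addr=0xe0 blk=14 s=0: MISS | VC [6]
  [8] addr=0x62 blk=6 s=0: VC-HIT | VC [14]
  [9] addr=0x29 blk=2 s=0: MISS | VC [14, 6]
  [10] addr=0x41 blk=4 s=0: MISS | VC [14, 6, 2]
  [11] addr=0x2c blk=2 s=0: VC-HIT | VC [14, 6, 4]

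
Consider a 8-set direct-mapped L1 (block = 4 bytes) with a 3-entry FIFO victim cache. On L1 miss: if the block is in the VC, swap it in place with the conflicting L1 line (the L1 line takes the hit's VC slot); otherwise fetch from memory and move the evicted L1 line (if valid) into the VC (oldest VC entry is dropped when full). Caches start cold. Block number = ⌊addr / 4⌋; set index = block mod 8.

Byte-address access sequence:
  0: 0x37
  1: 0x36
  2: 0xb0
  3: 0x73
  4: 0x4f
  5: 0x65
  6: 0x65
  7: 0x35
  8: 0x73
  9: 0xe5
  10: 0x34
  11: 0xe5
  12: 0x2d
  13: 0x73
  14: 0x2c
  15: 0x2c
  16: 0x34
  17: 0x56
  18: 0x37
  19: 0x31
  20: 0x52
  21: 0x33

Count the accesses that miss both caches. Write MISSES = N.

MISSES = 10

  [0] addr=0x37 blk=13 s=5: MISS | VC []
  [1] addr=0x36 blk=13 s=5: L1-HIT | VC []
  [2] addr=0xb0 blk=44 s=4: MISS | VC []
  [3] addr=0x73 blk=28 s=4: MISS | VC [44]
  [4] addr=0x4f blk=19 s=3: MISS | VC [44]
  [5] addr=0x65 blk=25 s=1: MISS | VC [44]
  [6] addr=0x65 blk=25 s=1: L1-HIT | VC [44]
  [7] addr=0x35 blk=13 s=5: L1-HIT | VC [44]
  [8] addr=0x73 blk=28 s=4: L1-HIT | VC [44]
  [9] addr=0xe5 blk=57 s=1: MISS | VC [44, 25]
  [10] addr=0x34 blk=13 s=5: L1-HIT | VC [44, 25]
  [11] addr=0xe5 blk=57 s=1: L1-HIT | VC [44, 25]
  [12] addr=0x2d blk=11 s=3: MISS | VC [44, 25, 19]
  [13] addr=0x73 blk=28 s=4: L1-HIT | VC [44, 25, 19]
  [14] addr=0x2c blk=11 s=3: L1-HIT | VC [44, 25, 19]
  [15] addr=0x2c blk=11 s=3: L1-HIT | VC [44, 25, 19]
  [16] addr=0x34 blk=13 s=5: L1-HIT | VC [44, 25, 19]
  [17] addr=0x56 blk=21 s=5: MISS | VC [25, 19, 13]
  [18] addr=0x37 blk=13 s=5: VC-HIT | VC [25, 19, 21]
  [19] addr=0x31 blk=12 s=4: MISS | VC [19, 21, 28]
  [20] addr=0x52 blk=20 s=4: MISS | VC [21, 28, 12]
  [21] addr=0x33 blk=12 s=4: VC-HIT | VC [21, 28, 20]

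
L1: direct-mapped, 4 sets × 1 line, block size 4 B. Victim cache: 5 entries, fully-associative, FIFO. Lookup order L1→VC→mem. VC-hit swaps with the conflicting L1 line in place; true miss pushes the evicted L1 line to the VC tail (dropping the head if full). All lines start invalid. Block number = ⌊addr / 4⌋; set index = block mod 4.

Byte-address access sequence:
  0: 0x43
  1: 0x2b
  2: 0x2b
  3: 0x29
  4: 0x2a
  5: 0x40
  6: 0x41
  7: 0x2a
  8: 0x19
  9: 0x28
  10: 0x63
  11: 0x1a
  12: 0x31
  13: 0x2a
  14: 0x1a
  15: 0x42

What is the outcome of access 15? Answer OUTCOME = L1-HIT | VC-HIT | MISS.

#0 0x43→b16/s0 MISS; vc=[]
#1 0x2b→b10/s2 MISS; vc=[]
#2 0x2b→b10/s2 L1-HIT; vc=[]
#3 0x29→b10/s2 L1-HIT; vc=[]
#4 0x2a→b10/s2 L1-HIT; vc=[]
#5 0x40→b16/s0 L1-HIT; vc=[]
#6 0x41→b16/s0 L1-HIT; vc=[]
#7 0x2a→b10/s2 L1-HIT; vc=[]
#8 0x19→b6/s2 MISS; vc=[10]
#9 0x28→b10/s2 VC-HIT; vc=[6]
#10 0x63→b24/s0 MISS; vc=[6,16]
#11 0x1a→b6/s2 VC-HIT; vc=[10,16]
#12 0x31→b12/s0 MISS; vc=[10,16,24]
#13 0x2a→b10/s2 VC-HIT; vc=[6,16,24]
#14 0x1a→b6/s2 VC-HIT; vc=[10,16,24]
#15 0x42→b16/s0 VC-HIT; vc=[10,12,24]

OUTCOME = VC-HIT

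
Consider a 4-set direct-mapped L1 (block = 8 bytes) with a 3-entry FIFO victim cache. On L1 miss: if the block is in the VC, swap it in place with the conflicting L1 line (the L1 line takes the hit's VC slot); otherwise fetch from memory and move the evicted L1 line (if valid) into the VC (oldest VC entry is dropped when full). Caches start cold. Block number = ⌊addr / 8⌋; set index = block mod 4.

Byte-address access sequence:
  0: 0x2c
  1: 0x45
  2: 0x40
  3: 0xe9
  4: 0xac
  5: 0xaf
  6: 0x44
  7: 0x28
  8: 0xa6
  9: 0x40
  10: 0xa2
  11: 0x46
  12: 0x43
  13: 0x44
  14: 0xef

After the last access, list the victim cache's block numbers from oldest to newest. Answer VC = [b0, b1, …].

VC = [21, 5, 20]

0: 0x2c (blk 5, set 1) → MISS  vc=[]
1: 0x45 (blk 8, set 0) → MISS  vc=[]
2: 0x40 (blk 8, set 0) → L1-HIT  vc=[]
3: 0xe9 (blk 29, set 1) → MISS  vc=[5]
4: 0xac (blk 21, set 1) → MISS  vc=[5, 29]
5: 0xaf (blk 21, set 1) → L1-HIT  vc=[5, 29]
6: 0x44 (blk 8, set 0) → L1-HIT  vc=[5, 29]
7: 0x28 (blk 5, set 1) → VC-HIT  vc=[21, 29]
8: 0xa6 (blk 20, set 0) → MISS  vc=[21, 29, 8]
9: 0x40 (blk 8, set 0) → VC-HIT  vc=[21, 29, 20]
10: 0xa2 (blk 20, set 0) → VC-HIT  vc=[21, 29, 8]
11: 0x46 (blk 8, set 0) → VC-HIT  vc=[21, 29, 20]
12: 0x43 (blk 8, set 0) → L1-HIT  vc=[21, 29, 20]
13: 0x44 (blk 8, set 0) → L1-HIT  vc=[21, 29, 20]
14: 0xef (blk 29, set 1) → VC-HIT  vc=[21, 5, 20]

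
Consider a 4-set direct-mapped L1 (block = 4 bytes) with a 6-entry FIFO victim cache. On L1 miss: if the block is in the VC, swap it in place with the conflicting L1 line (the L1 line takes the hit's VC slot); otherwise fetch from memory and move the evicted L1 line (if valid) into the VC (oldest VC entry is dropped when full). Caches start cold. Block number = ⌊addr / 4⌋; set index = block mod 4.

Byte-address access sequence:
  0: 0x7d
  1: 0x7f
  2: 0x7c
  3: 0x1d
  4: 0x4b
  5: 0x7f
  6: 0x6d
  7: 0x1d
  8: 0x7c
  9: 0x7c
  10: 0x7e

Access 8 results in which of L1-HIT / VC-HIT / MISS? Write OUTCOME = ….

OUTCOME = VC-HIT

  [0] addr=0x7d blk=31 s=3: MISS | VC []
  [1] addr=0x7f blk=31 s=3: L1-HIT | VC []
  [2] addr=0x7c blk=31 s=3: L1-HIT | VC []
  [3] addr=0x1d blk=7 s=3: MISS | VC [31]
  [4] addr=0x4b blk=18 s=2: MISS | VC [31]
  [5] addr=0x7f blk=31 s=3: VC-HIT | VC [7]
  [6] addr=0x6d blk=27 s=3: MISS | VC [7, 31]
  [7] addr=0x1d blk=7 s=3: VC-HIT | VC [27, 31]
  [8] addr=0x7c blk=31 s=3: VC-HIT | VC [27, 7]
  [9] addr=0x7c blk=31 s=3: L1-HIT | VC [27, 7]
  [10] addr=0x7e blk=31 s=3: L1-HIT | VC [27, 7]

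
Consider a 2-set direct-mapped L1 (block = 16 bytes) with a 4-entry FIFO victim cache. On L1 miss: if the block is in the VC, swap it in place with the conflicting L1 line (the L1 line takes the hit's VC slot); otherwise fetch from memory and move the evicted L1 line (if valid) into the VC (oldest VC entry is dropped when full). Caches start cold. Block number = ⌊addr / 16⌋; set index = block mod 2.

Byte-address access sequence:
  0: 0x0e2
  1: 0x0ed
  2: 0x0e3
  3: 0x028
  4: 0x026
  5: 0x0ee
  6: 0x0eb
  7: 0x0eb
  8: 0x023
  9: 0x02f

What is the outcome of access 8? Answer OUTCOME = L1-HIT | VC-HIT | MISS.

OUTCOME = VC-HIT

0: 0xe2 (blk 14, set 0) → MISS  vc=[]
1: 0xed (blk 14, set 0) → L1-HIT  vc=[]
2: 0xe3 (blk 14, set 0) → L1-HIT  vc=[]
3: 0x28 (blk 2, set 0) → MISS  vc=[14]
4: 0x26 (blk 2, set 0) → L1-HIT  vc=[14]
5: 0xee (blk 14, set 0) → VC-HIT  vc=[2]
6: 0xeb (blk 14, set 0) → L1-HIT  vc=[2]
7: 0xeb (blk 14, set 0) → L1-HIT  vc=[2]
8: 0x23 (blk 2, set 0) → VC-HIT  vc=[14]
9: 0x2f (blk 2, set 0) → L1-HIT  vc=[14]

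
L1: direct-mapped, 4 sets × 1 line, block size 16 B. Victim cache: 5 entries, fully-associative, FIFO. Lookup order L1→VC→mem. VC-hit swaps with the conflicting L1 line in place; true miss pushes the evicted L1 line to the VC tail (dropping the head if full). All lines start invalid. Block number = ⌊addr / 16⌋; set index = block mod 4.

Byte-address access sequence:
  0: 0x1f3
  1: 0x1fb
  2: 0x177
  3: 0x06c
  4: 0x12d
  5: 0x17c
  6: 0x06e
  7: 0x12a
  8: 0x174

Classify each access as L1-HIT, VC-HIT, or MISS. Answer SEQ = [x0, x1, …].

0: 0x1f3 (blk 31, set 3) → MISS  vc=[]
1: 0x1fb (blk 31, set 3) → L1-HIT  vc=[]
2: 0x177 (blk 23, set 3) → MISS  vc=[31]
3: 0x6c (blk 6, set 2) → MISS  vc=[31]
4: 0x12d (blk 18, set 2) → MISS  vc=[31, 6]
5: 0x17c (blk 23, set 3) → L1-HIT  vc=[31, 6]
6: 0x6e (blk 6, set 2) → VC-HIT  vc=[31, 18]
7: 0x12a (blk 18, set 2) → VC-HIT  vc=[31, 6]
8: 0x174 (blk 23, set 3) → L1-HIT  vc=[31, 6]

SEQ = [MISS, L1-HIT, MISS, MISS, MISS, L1-HIT, VC-HIT, VC-HIT, L1-HIT]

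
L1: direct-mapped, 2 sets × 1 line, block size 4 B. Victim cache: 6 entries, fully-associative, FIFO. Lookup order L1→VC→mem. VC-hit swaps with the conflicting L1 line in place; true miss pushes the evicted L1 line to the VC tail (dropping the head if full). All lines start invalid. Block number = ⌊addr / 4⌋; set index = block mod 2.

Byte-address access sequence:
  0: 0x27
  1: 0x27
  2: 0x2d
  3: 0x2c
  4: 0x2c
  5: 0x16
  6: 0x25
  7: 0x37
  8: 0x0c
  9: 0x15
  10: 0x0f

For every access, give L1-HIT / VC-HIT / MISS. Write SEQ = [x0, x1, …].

SEQ = [MISS, L1-HIT, MISS, L1-HIT, L1-HIT, MISS, VC-HIT, MISS, MISS, VC-HIT, VC-HIT]

0: 0x27 (blk 9, set 1) → MISS  vc=[]
1: 0x27 (blk 9, set 1) → L1-HIT  vc=[]
2: 0x2d (blk 11, set 1) → MISS  vc=[9]
3: 0x2c (blk 11, set 1) → L1-HIT  vc=[9]
4: 0x2c (blk 11, set 1) → L1-HIT  vc=[9]
5: 0x16 (blk 5, set 1) → MISS  vc=[9, 11]
6: 0x25 (blk 9, set 1) → VC-HIT  vc=[5, 11]
7: 0x37 (blk 13, set 1) → MISS  vc=[5, 11, 9]
8: 0xc (blk 3, set 1) → MISS  vc=[5, 11, 9, 13]
9: 0x15 (blk 5, set 1) → VC-HIT  vc=[3, 11, 9, 13]
10: 0xf (blk 3, set 1) → VC-HIT  vc=[5, 11, 9, 13]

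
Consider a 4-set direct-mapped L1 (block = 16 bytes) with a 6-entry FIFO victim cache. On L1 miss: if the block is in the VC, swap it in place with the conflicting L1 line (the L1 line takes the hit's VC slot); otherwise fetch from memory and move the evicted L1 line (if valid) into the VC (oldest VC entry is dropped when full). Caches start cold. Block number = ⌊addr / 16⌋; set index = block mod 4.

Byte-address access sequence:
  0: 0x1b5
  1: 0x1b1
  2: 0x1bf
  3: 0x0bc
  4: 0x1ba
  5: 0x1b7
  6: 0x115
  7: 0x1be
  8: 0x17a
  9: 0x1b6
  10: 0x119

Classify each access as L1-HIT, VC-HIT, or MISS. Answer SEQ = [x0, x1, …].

SEQ = [MISS, L1-HIT, L1-HIT, MISS, VC-HIT, L1-HIT, MISS, L1-HIT, MISS, VC-HIT, L1-HIT]

0: 0x1b5 (blk 27, set 3) → MISS  vc=[]
1: 0x1b1 (blk 27, set 3) → L1-HIT  vc=[]
2: 0x1bf (blk 27, set 3) → L1-HIT  vc=[]
3: 0xbc (blk 11, set 3) → MISS  vc=[27]
4: 0x1ba (blk 27, set 3) → VC-HIT  vc=[11]
5: 0x1b7 (blk 27, set 3) → L1-HIT  vc=[11]
6: 0x115 (blk 17, set 1) → MISS  vc=[11]
7: 0x1be (blk 27, set 3) → L1-HIT  vc=[11]
8: 0x17a (blk 23, set 3) → MISS  vc=[11, 27]
9: 0x1b6 (blk 27, set 3) → VC-HIT  vc=[11, 23]
10: 0x119 (blk 17, set 1) → L1-HIT  vc=[11, 23]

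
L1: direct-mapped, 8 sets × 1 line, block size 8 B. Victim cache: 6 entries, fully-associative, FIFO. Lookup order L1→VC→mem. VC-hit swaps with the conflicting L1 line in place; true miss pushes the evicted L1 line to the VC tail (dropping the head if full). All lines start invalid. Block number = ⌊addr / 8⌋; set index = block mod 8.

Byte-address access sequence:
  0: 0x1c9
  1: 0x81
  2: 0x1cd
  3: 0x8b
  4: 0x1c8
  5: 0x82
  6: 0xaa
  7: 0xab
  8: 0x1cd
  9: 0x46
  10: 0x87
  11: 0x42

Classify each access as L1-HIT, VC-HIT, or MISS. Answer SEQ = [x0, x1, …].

#0 0x1c9→b57/s1 MISS; vc=[]
#1 0x81→b16/s0 MISS; vc=[]
#2 0x1cd→b57/s1 L1-HIT; vc=[]
#3 0x8b→b17/s1 MISS; vc=[57]
#4 0x1c8→b57/s1 VC-HIT; vc=[17]
#5 0x82→b16/s0 L1-HIT; vc=[17]
#6 0xaa→b21/s5 MISS; vc=[17]
#7 0xab→b21/s5 L1-HIT; vc=[17]
#8 0x1cd→b57/s1 L1-HIT; vc=[17]
#9 0x46→b8/s0 MISS; vc=[17,16]
#10 0x87→b16/s0 VC-HIT; vc=[17,8]
#11 0x42→b8/s0 VC-HIT; vc=[17,16]

SEQ = [MISS, MISS, L1-HIT, MISS, VC-HIT, L1-HIT, MISS, L1-HIT, L1-HIT, MISS, VC-HIT, VC-HIT]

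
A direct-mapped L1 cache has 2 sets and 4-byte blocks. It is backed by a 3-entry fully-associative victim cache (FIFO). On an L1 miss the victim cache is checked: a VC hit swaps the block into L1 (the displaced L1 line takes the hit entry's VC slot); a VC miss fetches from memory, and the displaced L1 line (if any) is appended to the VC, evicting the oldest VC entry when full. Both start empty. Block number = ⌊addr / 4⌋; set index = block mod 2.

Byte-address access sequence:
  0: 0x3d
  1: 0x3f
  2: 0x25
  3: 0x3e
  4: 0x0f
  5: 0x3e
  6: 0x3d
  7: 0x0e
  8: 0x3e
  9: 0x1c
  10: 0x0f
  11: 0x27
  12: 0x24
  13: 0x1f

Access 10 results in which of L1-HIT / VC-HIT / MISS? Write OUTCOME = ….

0: 0x3d (blk 15, set 1) → MISS  vc=[]
1: 0x3f (blk 15, set 1) → L1-HIT  vc=[]
2: 0x25 (blk 9, set 1) → MISS  vc=[15]
3: 0x3e (blk 15, set 1) → VC-HIT  vc=[9]
4: 0xf (blk 3, set 1) → MISS  vc=[9, 15]
5: 0x3e (blk 15, set 1) → VC-HIT  vc=[9, 3]
6: 0x3d (blk 15, set 1) → L1-HIT  vc=[9, 3]
7: 0xe (blk 3, set 1) → VC-HIT  vc=[9, 15]
8: 0x3e (blk 15, set 1) → VC-HIT  vc=[9, 3]
9: 0x1c (blk 7, set 1) → MISS  vc=[9, 3, 15]
10: 0xf (blk 3, set 1) → VC-HIT  vc=[9, 7, 15]
11: 0x27 (blk 9, set 1) → VC-HIT  vc=[3, 7, 15]
12: 0x24 (blk 9, set 1) → L1-HIT  vc=[3, 7, 15]
13: 0x1f (blk 7, set 1) → VC-HIT  vc=[3, 9, 15]

OUTCOME = VC-HIT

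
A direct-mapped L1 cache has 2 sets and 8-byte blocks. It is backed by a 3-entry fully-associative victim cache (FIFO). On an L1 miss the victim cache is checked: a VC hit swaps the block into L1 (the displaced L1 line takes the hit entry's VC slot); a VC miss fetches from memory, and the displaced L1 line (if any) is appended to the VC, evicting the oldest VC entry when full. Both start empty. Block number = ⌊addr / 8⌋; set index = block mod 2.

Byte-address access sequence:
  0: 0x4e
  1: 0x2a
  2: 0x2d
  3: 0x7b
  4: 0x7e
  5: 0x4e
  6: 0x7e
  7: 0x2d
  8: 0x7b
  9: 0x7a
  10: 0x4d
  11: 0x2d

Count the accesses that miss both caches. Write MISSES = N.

MISSES = 3

#0 0x4e→b9/s1 MISS; vc=[]
#1 0x2a→b5/s1 MISS; vc=[9]
#2 0x2d→b5/s1 L1-HIT; vc=[9]
#3 0x7b→b15/s1 MISS; vc=[9,5]
#4 0x7e→b15/s1 L1-HIT; vc=[9,5]
#5 0x4e→b9/s1 VC-HIT; vc=[15,5]
#6 0x7e→b15/s1 VC-HIT; vc=[9,5]
#7 0x2d→b5/s1 VC-HIT; vc=[9,15]
#8 0x7b→b15/s1 VC-HIT; vc=[9,5]
#9 0x7a→b15/s1 L1-HIT; vc=[9,5]
#10 0x4d→b9/s1 VC-HIT; vc=[15,5]
#11 0x2d→b5/s1 VC-HIT; vc=[15,9]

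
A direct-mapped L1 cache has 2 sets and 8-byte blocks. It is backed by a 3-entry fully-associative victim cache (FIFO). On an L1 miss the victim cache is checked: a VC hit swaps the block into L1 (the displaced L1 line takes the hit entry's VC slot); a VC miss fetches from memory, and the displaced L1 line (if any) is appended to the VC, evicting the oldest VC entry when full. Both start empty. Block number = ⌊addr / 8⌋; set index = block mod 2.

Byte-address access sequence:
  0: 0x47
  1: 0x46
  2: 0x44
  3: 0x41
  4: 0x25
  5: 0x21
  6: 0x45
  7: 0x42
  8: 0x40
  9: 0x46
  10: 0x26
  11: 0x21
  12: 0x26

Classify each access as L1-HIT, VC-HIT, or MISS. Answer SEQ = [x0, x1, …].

SEQ = [MISS, L1-HIT, L1-HIT, L1-HIT, MISS, L1-HIT, VC-HIT, L1-HIT, L1-HIT, L1-HIT, VC-HIT, L1-HIT, L1-HIT]

0: 0x47 (blk 8, set 0) → MISS  vc=[]
1: 0x46 (blk 8, set 0) → L1-HIT  vc=[]
2: 0x44 (blk 8, set 0) → L1-HIT  vc=[]
3: 0x41 (blk 8, set 0) → L1-HIT  vc=[]
4: 0x25 (blk 4, set 0) → MISS  vc=[8]
5: 0x21 (blk 4, set 0) → L1-HIT  vc=[8]
6: 0x45 (blk 8, set 0) → VC-HIT  vc=[4]
7: 0x42 (blk 8, set 0) → L1-HIT  vc=[4]
8: 0x40 (blk 8, set 0) → L1-HIT  vc=[4]
9: 0x46 (blk 8, set 0) → L1-HIT  vc=[4]
10: 0x26 (blk 4, set 0) → VC-HIT  vc=[8]
11: 0x21 (blk 4, set 0) → L1-HIT  vc=[8]
12: 0x26 (blk 4, set 0) → L1-HIT  vc=[8]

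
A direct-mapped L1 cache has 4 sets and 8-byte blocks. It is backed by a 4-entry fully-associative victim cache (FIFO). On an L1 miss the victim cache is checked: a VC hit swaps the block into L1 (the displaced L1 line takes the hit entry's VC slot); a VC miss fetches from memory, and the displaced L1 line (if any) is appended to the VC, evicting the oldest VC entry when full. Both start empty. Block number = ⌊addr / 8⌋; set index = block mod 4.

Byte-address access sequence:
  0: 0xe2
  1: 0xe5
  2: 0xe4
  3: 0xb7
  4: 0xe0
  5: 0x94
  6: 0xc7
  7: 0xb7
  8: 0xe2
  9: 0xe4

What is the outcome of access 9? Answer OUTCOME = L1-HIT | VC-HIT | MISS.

OUTCOME = L1-HIT

0: 0xe2 (blk 28, set 0) → MISS  vc=[]
1: 0xe5 (blk 28, set 0) → L1-HIT  vc=[]
2: 0xe4 (blk 28, set 0) → L1-HIT  vc=[]
3: 0xb7 (blk 22, set 2) → MISS  vc=[]
4: 0xe0 (blk 28, set 0) → L1-HIT  vc=[]
5: 0x94 (blk 18, set 2) → MISS  vc=[22]
6: 0xc7 (blk 24, set 0) → MISS  vc=[22, 28]
7: 0xb7 (blk 22, set 2) → VC-HIT  vc=[18, 28]
8: 0xe2 (blk 28, set 0) → VC-HIT  vc=[18, 24]
9: 0xe4 (blk 28, set 0) → L1-HIT  vc=[18, 24]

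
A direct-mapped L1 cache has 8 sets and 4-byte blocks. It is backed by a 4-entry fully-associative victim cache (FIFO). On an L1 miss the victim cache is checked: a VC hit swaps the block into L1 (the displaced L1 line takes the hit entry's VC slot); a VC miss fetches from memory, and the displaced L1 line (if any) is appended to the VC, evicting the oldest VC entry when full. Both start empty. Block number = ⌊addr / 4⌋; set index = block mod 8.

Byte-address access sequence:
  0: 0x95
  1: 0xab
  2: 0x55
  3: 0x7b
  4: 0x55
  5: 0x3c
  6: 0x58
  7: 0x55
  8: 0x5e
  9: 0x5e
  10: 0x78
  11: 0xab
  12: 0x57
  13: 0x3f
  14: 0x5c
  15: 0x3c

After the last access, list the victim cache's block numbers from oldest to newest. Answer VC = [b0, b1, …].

VC = [37, 22, 23]

  [0] addr=0x95 blk=37 s=5: MISS | VC []
  [1] addr=0xab blk=42 s=2: MISS | VC []
  [2] addr=0x55 blk=21 s=5: MISS | VC [37]
  [3] addr=0x7b blk=30 s=6: MISS | VC [37]
  [4] addr=0x55 blk=21 s=5: L1-HIT | VC [37]
  [5] addr=0x3c blk=15 s=7: MISS | VC [37]
  [6] addr=0x58 blk=22 s=6: MISS | VC [37, 30]
  [7] addr=0x55 blk=21 s=5: L1-HIT | VC [37, 30]
  [8] addr=0x5e blk=23 s=7: MISS | VC [37, 30, 15]
  [9] addr=0x5e blk=23 s=7: L1-HIT | VC [37, 30, 15]
  [10] addr=0x78 blk=30 s=6: VC-HIT | VC [37, 22, 15]
  [11] addr=0xab blk=42 s=2: L1-HIT | VC [37, 22, 15]
  [12] addr=0x57 blk=21 s=5: L1-HIT | VC [37, 22, 15]
  [13] addr=0x3f blk=15 s=7: VC-HIT | VC [37, 22, 23]
  [14] addr=0x5c blk=23 s=7: VC-HIT | VC [37, 22, 15]
  [15] addr=0x3c blk=15 s=7: VC-HIT | VC [37, 22, 23]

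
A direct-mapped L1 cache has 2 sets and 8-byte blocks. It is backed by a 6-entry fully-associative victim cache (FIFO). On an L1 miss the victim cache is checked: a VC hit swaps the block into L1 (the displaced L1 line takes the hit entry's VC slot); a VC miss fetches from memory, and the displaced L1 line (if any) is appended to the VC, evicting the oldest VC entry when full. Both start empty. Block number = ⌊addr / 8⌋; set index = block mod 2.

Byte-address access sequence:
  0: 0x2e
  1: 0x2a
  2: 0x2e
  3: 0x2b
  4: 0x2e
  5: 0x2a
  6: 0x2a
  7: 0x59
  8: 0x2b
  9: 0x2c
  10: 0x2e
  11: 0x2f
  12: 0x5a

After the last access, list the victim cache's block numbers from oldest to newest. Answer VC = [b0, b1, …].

VC = [5]

#0 0x2e→b5/s1 MISS; vc=[]
#1 0x2a→b5/s1 L1-HIT; vc=[]
#2 0x2e→b5/s1 L1-HIT; vc=[]
#3 0x2b→b5/s1 L1-HIT; vc=[]
#4 0x2e→b5/s1 L1-HIT; vc=[]
#5 0x2a→b5/s1 L1-HIT; vc=[]
#6 0x2a→b5/s1 L1-HIT; vc=[]
#7 0x59→b11/s1 MISS; vc=[5]
#8 0x2b→b5/s1 VC-HIT; vc=[11]
#9 0x2c→b5/s1 L1-HIT; vc=[11]
#10 0x2e→b5/s1 L1-HIT; vc=[11]
#11 0x2f→b5/s1 L1-HIT; vc=[11]
#12 0x5a→b11/s1 VC-HIT; vc=[5]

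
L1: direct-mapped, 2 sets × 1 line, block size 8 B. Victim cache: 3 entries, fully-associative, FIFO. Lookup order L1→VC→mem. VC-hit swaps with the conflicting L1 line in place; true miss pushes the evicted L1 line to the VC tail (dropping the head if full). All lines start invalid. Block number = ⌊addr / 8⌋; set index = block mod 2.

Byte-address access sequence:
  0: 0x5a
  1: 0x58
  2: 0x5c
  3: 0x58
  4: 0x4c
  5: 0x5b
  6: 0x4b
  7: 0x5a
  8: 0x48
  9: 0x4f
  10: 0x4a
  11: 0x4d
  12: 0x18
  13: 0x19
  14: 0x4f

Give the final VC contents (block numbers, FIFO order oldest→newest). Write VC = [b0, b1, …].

#0 0x5a→b11/s1 MISS; vc=[]
#1 0x58→b11/s1 L1-HIT; vc=[]
#2 0x5c→b11/s1 L1-HIT; vc=[]
#3 0x58→b11/s1 L1-HIT; vc=[]
#4 0x4c→b9/s1 MISS; vc=[11]
#5 0x5b→b11/s1 VC-HIT; vc=[9]
#6 0x4b→b9/s1 VC-HIT; vc=[11]
#7 0x5a→b11/s1 VC-HIT; vc=[9]
#8 0x48→b9/s1 VC-HIT; vc=[11]
#9 0x4f→b9/s1 L1-HIT; vc=[11]
#10 0x4a→b9/s1 L1-HIT; vc=[11]
#11 0x4d→b9/s1 L1-HIT; vc=[11]
#12 0x18→b3/s1 MISS; vc=[11,9]
#13 0x19→b3/s1 L1-HIT; vc=[11,9]
#14 0x4f→b9/s1 VC-HIT; vc=[11,3]

VC = [11, 3]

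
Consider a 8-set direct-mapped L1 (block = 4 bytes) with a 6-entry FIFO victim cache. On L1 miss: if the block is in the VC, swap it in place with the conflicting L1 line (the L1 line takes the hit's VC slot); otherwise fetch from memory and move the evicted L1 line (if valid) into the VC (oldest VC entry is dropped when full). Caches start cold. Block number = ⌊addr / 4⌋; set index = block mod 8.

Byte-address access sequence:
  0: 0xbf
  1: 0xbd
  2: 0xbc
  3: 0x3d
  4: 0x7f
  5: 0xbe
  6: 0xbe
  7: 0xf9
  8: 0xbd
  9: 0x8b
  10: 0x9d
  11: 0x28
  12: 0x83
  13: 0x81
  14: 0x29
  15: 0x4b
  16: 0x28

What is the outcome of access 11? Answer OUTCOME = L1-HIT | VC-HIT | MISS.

  [0] addr=0xbf blk=47 s=7: MISS | VC []
  [1] addr=0xbd blk=47 s=7: L1-HIT | VC []
  [2] addr=0xbc blk=47 s=7: L1-HIT | VC []
  [3] addr=0x3d blk=15 s=7: MISS | VC [47]
  [4] addr=0x7f blk=31 s=7: MISS | VC [47, 15]
  [5] addr=0xbe blk=47 s=7: VC-HIT | VC [31, 15]
  [6] addr=0xbe blk=47 s=7: L1-HIT | VC [31, 15]
  [7] addr=0xf9 blk=62 s=6: MISS | VC [31, 15]
  [8] addr=0xbd blk=47 s=7: L1-HIT | VC [31, 15]
  [9] addr=0x8b blk=34 s=2: MISS | VC [31, 15]
  [10] addr=0x9d blk=39 s=7: MISS | VC [31, 15, 47]
  [11] addr=0x28 blk=10 s=2: MISS | VC [31, 15, 47, 34]
  [12] addr=0x83 blk=32 s=0: MISS | VC [31, 15, 47, 34]
  [13] addr=0x81 blk=32 s=0: L1-HIT | VC [31, 15, 47, 34]
  [14] addr=0x29 blk=10 s=2: L1-HIT | VC [31, 15, 47, 34]
  [15] addr=0x4b blk=18 s=2: MISS | VC [31, 15, 47, 34, 10]
  [16] addr=0x28 blk=10 s=2: VC-HIT | VC [31, 15, 47, 34, 18]

OUTCOME = MISS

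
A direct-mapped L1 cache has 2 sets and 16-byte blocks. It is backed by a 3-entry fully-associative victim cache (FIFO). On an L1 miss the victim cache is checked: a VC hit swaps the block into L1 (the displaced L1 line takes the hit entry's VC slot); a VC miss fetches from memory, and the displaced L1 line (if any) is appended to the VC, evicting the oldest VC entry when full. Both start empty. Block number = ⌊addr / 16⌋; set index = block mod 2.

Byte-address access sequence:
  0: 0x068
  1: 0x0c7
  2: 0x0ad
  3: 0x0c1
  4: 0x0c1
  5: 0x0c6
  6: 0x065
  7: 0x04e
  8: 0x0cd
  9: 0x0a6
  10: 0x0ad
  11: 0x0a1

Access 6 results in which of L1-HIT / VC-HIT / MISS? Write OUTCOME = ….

  [0] addr=0x68 blk=6 s=0: MISS | VC []
  [1] addr=0xc7 blk=12 s=0: MISS | VC [6]
  [2] addr=0xad blk=10 s=0: MISS | VC [6, 12]
  [3] addr=0xc1 blk=12 s=0: VC-HIT | VC [6, 10]
  [4] addr=0xc1 blk=12 s=0: L1-HIT | VC [6, 10]
  [5] addr=0xc6 blk=12 s=0: L1-HIT | VC [6, 10]
  [6] addr=0x65 blk=6 s=0: VC-HIT | VC [12, 10]
  [7] addr=0x4e blk=4 s=0: MISS | VC [12, 10, 6]
  [8] addr=0xcd blk=12 s=0: VC-HIT | VC [4, 10, 6]
  [9] addr=0xa6 blk=10 s=0: VC-HIT | VC [4, 12, 6]
  [10] addr=0xad blk=10 s=0: L1-HIT | VC [4, 12, 6]
  [11] addr=0xa1 blk=10 s=0: L1-HIT | VC [4, 12, 6]

OUTCOME = VC-HIT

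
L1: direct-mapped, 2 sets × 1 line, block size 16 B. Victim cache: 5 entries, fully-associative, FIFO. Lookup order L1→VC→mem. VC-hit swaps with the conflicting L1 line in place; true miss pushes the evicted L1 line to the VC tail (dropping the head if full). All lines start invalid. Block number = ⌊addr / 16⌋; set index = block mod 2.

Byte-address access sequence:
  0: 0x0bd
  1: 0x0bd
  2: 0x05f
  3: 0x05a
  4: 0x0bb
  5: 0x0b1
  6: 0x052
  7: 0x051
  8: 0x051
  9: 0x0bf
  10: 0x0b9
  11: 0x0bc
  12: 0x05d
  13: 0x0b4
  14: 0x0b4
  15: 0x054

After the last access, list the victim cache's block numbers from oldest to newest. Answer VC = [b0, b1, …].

VC = [11]

#0 0xbd→b11/s1 MISS; vc=[]
#1 0xbd→b11/s1 L1-HIT; vc=[]
#2 0x5f→b5/s1 MISS; vc=[11]
#3 0x5a→b5/s1 L1-HIT; vc=[11]
#4 0xbb→b11/s1 VC-HIT; vc=[5]
#5 0xb1→b11/s1 L1-HIT; vc=[5]
#6 0x52→b5/s1 VC-HIT; vc=[11]
#7 0x51→b5/s1 L1-HIT; vc=[11]
#8 0x51→b5/s1 L1-HIT; vc=[11]
#9 0xbf→b11/s1 VC-HIT; vc=[5]
#10 0xb9→b11/s1 L1-HIT; vc=[5]
#11 0xbc→b11/s1 L1-HIT; vc=[5]
#12 0x5d→b5/s1 VC-HIT; vc=[11]
#13 0xb4→b11/s1 VC-HIT; vc=[5]
#14 0xb4→b11/s1 L1-HIT; vc=[5]
#15 0x54→b5/s1 VC-HIT; vc=[11]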